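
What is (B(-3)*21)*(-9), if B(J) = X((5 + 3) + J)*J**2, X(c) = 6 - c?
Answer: -1701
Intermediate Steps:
B(J) = J**2*(-2 - J) (B(J) = (6 - ((5 + 3) + J))*J**2 = (6 - (8 + J))*J**2 = (6 + (-8 - J))*J**2 = (-2 - J)*J**2 = J**2*(-2 - J))
(B(-3)*21)*(-9) = (((-3)**2*(-2 - 1*(-3)))*21)*(-9) = ((9*(-2 + 3))*21)*(-9) = ((9*1)*21)*(-9) = (9*21)*(-9) = 189*(-9) = -1701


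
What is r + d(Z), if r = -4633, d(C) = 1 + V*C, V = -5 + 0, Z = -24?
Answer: -4512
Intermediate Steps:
V = -5
d(C) = 1 - 5*C
r + d(Z) = -4633 + (1 - 5*(-24)) = -4633 + (1 + 120) = -4633 + 121 = -4512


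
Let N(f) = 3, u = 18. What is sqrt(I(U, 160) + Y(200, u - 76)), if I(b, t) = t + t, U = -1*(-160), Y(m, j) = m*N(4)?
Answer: 2*sqrt(230) ≈ 30.332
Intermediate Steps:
Y(m, j) = 3*m (Y(m, j) = m*3 = 3*m)
U = 160
I(b, t) = 2*t
sqrt(I(U, 160) + Y(200, u - 76)) = sqrt(2*160 + 3*200) = sqrt(320 + 600) = sqrt(920) = 2*sqrt(230)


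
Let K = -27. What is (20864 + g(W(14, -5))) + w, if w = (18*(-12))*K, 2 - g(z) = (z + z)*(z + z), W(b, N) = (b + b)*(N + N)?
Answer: -286902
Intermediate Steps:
W(b, N) = 4*N*b (W(b, N) = (2*b)*(2*N) = 4*N*b)
g(z) = 2 - 4*z**2 (g(z) = 2 - (z + z)*(z + z) = 2 - 2*z*2*z = 2 - 4*z**2)
w = 5832 (w = (18*(-12))*(-27) = -216*(-27) = 5832)
(20864 + g(W(14, -5))) + w = (20864 + (2 - 4*(4*(-5)*14)**2)) + 5832 = (20864 + (2 - 4*(-280)**2)) + 5832 = (20864 + (2 - 4*78400)) + 5832 = (20864 + (2 - 313600)) + 5832 = (20864 - 313598) + 5832 = -292734 + 5832 = -286902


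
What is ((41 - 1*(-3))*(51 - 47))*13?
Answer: 2288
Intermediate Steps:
((41 - 1*(-3))*(51 - 47))*13 = ((41 + 3)*4)*13 = (44*4)*13 = 176*13 = 2288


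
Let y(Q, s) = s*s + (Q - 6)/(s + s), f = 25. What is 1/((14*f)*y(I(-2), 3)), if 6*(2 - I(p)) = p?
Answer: 9/26425 ≈ 0.00034059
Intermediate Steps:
I(p) = 2 - p/6
y(Q, s) = s² + (-6 + Q)/(2*s) (y(Q, s) = s² + (-6 + Q)/((2*s)) = s² + (-6 + Q)*(1/(2*s)) = s² + (-6 + Q)/(2*s))
1/((14*f)*y(I(-2), 3)) = 1/((14*25)*((-3 + 3³ + (2 - ⅙*(-2))/2)/3)) = 1/(350*((-3 + 27 + (2 + ⅓)/2)/3)) = 1/(350*((-3 + 27 + (½)*(7/3))/3)) = 1/(350*((-3 + 27 + 7/6)/3)) = 1/(350*((⅓)*(151/6))) = 1/(350*(151/18)) = 1/(26425/9) = 9/26425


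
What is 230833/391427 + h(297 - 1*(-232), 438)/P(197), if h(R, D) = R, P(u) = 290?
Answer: 274006453/113513830 ≈ 2.4139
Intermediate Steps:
230833/391427 + h(297 - 1*(-232), 438)/P(197) = 230833/391427 + (297 - 1*(-232))/290 = 230833*(1/391427) + (297 + 232)*(1/290) = 230833/391427 + 529*(1/290) = 230833/391427 + 529/290 = 274006453/113513830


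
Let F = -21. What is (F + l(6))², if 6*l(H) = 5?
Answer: 14641/36 ≈ 406.69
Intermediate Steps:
l(H) = ⅚ (l(H) = (⅙)*5 = ⅚)
(F + l(6))² = (-21 + ⅚)² = (-121/6)² = 14641/36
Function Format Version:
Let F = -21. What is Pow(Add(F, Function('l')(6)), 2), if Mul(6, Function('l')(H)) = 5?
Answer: Rational(14641, 36) ≈ 406.69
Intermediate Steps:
Function('l')(H) = Rational(5, 6) (Function('l')(H) = Mul(Rational(1, 6), 5) = Rational(5, 6))
Pow(Add(F, Function('l')(6)), 2) = Pow(Add(-21, Rational(5, 6)), 2) = Pow(Rational(-121, 6), 2) = Rational(14641, 36)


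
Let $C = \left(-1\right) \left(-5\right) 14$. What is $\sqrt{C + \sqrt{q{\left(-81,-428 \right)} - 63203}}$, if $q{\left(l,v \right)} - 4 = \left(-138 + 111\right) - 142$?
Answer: $\sqrt{70 + 178 i \sqrt{2}} \approx 12.87 + 9.7796 i$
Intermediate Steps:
$q{\left(l,v \right)} = -165$ ($q{\left(l,v \right)} = 4 + \left(\left(-138 + 111\right) - 142\right) = 4 - 169 = -165$)
$C = 70$ ($C = 5 \cdot 14 = 70$)
$\sqrt{C + \sqrt{q{\left(-81,-428 \right)} - 63203}} = \sqrt{70 + \sqrt{-165 - 63203}} = \sqrt{70 + \sqrt{-63368}} = \sqrt{70 + 178 i \sqrt{2}}$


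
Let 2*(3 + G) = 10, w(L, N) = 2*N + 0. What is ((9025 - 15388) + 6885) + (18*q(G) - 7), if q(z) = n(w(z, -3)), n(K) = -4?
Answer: 443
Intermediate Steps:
w(L, N) = 2*N
G = 2 (G = -3 + (1/2)*10 = -3 + 5 = 2)
q(z) = -4
((9025 - 15388) + 6885) + (18*q(G) - 7) = ((9025 - 15388) + 6885) + (18*(-4) - 7) = (-6363 + 6885) + (-72 - 7) = 522 - 79 = 443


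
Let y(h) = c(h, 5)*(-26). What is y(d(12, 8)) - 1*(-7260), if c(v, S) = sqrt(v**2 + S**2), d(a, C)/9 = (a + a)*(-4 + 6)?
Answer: 7260 - 26*sqrt(186649) ≈ -3972.8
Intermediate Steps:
d(a, C) = 36*a (d(a, C) = 9*((a + a)*(-4 + 6)) = 9*((2*a)*2) = 9*(4*a) = 36*a)
c(v, S) = sqrt(S**2 + v**2)
y(h) = -26*sqrt(25 + h**2) (y(h) = sqrt(5**2 + h**2)*(-26) = sqrt(25 + h**2)*(-26) = -26*sqrt(25 + h**2))
y(d(12, 8)) - 1*(-7260) = -26*sqrt(25 + (36*12)**2) - 1*(-7260) = -26*sqrt(25 + 432**2) + 7260 = -26*sqrt(25 + 186624) + 7260 = -26*sqrt(186649) + 7260 = 7260 - 26*sqrt(186649)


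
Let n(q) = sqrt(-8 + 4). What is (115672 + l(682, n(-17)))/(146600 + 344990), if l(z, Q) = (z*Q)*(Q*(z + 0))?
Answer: -872412/245795 ≈ -3.5493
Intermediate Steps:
n(q) = 2*I (n(q) = sqrt(-4) = 2*I)
l(z, Q) = Q**2*z**2 (l(z, Q) = (Q*z)*(Q*z) = Q**2*z**2)
(115672 + l(682, n(-17)))/(146600 + 344990) = (115672 + (2*I)**2*682**2)/(146600 + 344990) = (115672 - 4*465124)/491590 = (115672 - 1860496)*(1/491590) = -1744824*1/491590 = -872412/245795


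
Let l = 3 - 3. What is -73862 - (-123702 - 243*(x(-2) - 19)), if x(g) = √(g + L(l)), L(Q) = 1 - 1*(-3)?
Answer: 45223 + 243*√2 ≈ 45567.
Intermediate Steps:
l = 0
L(Q) = 4 (L(Q) = 1 + 3 = 4)
x(g) = √(4 + g) (x(g) = √(g + 4) = √(4 + g))
-73862 - (-123702 - 243*(x(-2) - 19)) = -73862 - (-123702 - 243*(√(4 - 2) - 19)) = -73862 - (-123702 - 243*(√2 - 19)) = -73862 - (-123702 - 243*(-19 + √2)) = -73862 - (-123702 + (4617 - 243*√2)) = -73862 - (-119085 - 243*√2) = -73862 + (119085 + 243*√2) = 45223 + 243*√2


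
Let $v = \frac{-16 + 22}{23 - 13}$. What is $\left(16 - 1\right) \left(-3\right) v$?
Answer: $-27$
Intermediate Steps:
$v = \frac{3}{5}$ ($v = \frac{6}{10} = 6 \cdot \frac{1}{10} = \frac{3}{5} \approx 0.6$)
$\left(16 - 1\right) \left(-3\right) v = \left(16 - 1\right) \left(-3\right) \frac{3}{5} = 15 \left(-3\right) \frac{3}{5} = \left(-45\right) \frac{3}{5} = -27$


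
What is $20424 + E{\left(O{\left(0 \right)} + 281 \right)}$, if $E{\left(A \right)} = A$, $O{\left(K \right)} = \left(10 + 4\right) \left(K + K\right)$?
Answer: $20705$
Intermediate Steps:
$O{\left(K \right)} = 28 K$ ($O{\left(K \right)} = 14 \cdot 2 K = 28 K$)
$20424 + E{\left(O{\left(0 \right)} + 281 \right)} = 20424 + \left(28 \cdot 0 + 281\right) = 20424 + \left(0 + 281\right) = 20424 + 281 = 20705$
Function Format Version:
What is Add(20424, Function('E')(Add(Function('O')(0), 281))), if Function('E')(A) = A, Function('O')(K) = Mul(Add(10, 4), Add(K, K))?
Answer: 20705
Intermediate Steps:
Function('O')(K) = Mul(28, K) (Function('O')(K) = Mul(14, Mul(2, K)) = Mul(28, K))
Add(20424, Function('E')(Add(Function('O')(0), 281))) = Add(20424, Add(Mul(28, 0), 281)) = Add(20424, Add(0, 281)) = Add(20424, 281) = 20705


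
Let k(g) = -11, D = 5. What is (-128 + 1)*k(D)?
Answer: 1397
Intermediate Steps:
(-128 + 1)*k(D) = (-128 + 1)*(-11) = -127*(-11) = 1397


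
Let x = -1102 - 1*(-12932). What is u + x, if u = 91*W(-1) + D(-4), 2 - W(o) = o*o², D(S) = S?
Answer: 12099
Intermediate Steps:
W(o) = 2 - o³ (W(o) = 2 - o*o² = 2 - o³)
u = 269 (u = 91*(2 - 1*(-1)³) - 4 = 91*(2 - 1*(-1)) - 4 = 91*(2 + 1) - 4 = 91*3 - 4 = 273 - 4 = 269)
x = 11830 (x = -1102 + 12932 = 11830)
u + x = 269 + 11830 = 12099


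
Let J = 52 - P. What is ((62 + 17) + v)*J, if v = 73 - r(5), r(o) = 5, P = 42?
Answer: 1470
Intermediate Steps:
J = 10 (J = 52 - 1*42 = 52 - 42 = 10)
v = 68 (v = 73 - 1*5 = 73 - 5 = 68)
((62 + 17) + v)*J = ((62 + 17) + 68)*10 = (79 + 68)*10 = 147*10 = 1470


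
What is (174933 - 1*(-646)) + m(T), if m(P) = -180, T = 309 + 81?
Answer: 175399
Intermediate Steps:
T = 390
(174933 - 1*(-646)) + m(T) = (174933 - 1*(-646)) - 180 = (174933 + 646) - 180 = 175579 - 180 = 175399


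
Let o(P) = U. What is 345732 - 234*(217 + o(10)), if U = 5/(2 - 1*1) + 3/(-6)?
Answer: 293901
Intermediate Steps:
U = 9/2 (U = 5/(2 - 1) + 3*(-1/6) = 5/1 - 1/2 = 5*1 - 1/2 = 5 - 1/2 = 9/2 ≈ 4.5000)
o(P) = 9/2
345732 - 234*(217 + o(10)) = 345732 - 234*(217 + 9/2) = 345732 - 234*443/2 = 345732 - 51831 = 293901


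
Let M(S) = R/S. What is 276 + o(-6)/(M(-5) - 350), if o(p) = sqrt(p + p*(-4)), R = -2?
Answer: 276 - 15*sqrt(2)/1748 ≈ 275.99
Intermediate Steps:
M(S) = -2/S
o(p) = sqrt(3)*sqrt(-p) (o(p) = sqrt(p - 4*p) = sqrt(-3*p) = sqrt(3)*sqrt(-p))
276 + o(-6)/(M(-5) - 350) = 276 + (sqrt(3)*sqrt(-1*(-6)))/(-2/(-5) - 350) = 276 + (sqrt(3)*sqrt(6))/(-2*(-1/5) - 350) = 276 + (3*sqrt(2))/(2/5 - 350) = 276 + (3*sqrt(2))/(-1748/5) = 276 + (3*sqrt(2))*(-5/1748) = 276 - 15*sqrt(2)/1748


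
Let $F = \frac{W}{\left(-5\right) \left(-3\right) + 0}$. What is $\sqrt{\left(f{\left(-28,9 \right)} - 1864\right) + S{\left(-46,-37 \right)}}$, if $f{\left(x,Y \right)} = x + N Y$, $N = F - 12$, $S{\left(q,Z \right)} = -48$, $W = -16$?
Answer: $\frac{4 i \sqrt{3215}}{5} \approx 45.361 i$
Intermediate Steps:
$F = - \frac{16}{15}$ ($F = - \frac{16}{\left(-5\right) \left(-3\right) + 0} = - \frac{16}{15 + 0} = - \frac{16}{15} \approx -1.0667$)
$N = - \frac{196}{15}$ ($N = - \frac{16}{15} - 12 = - \frac{196}{15} \approx -13.067$)
$f{\left(x,Y \right)} = x - \frac{196 Y}{15}$
$\sqrt{\left(f{\left(-28,9 \right)} - 1864\right) + S{\left(-46,-37 \right)}} = \sqrt{\left(\left(-28 - \frac{588}{5}\right) - 1864\right) - 48} = \sqrt{\left(- \frac{728}{5} - 1864\right) - 48} = \sqrt{- \frac{10048}{5} - 48} = \sqrt{- \frac{10288}{5}} = \frac{4 i \sqrt{3215}}{5}$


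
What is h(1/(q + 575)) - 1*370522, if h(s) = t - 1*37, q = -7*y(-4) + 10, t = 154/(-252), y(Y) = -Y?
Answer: -6670073/18 ≈ -3.7056e+5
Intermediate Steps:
t = -11/18 (t = 154*(-1/252) = -11/18 ≈ -0.61111)
q = -18 (q = -(-7)*(-4) + 10 = -7*4 + 10 = -28 + 10 = -18)
h(s) = -677/18 (h(s) = -11/18 - 1*37 = -11/18 - 37 = -677/18)
h(1/(q + 575)) - 1*370522 = -677/18 - 1*370522 = -677/18 - 370522 = -6670073/18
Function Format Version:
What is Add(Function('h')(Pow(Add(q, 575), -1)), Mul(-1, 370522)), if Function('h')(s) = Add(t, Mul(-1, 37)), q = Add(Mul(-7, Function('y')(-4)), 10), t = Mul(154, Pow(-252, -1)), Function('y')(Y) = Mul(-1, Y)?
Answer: Rational(-6670073, 18) ≈ -3.7056e+5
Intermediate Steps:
t = Rational(-11, 18) (t = Mul(154, Rational(-1, 252)) = Rational(-11, 18) ≈ -0.61111)
q = -18 (q = Add(Mul(-7, Mul(-1, -4)), 10) = Add(Mul(-7, 4), 10) = Add(-28, 10) = -18)
Function('h')(s) = Rational(-677, 18) (Function('h')(s) = Add(Rational(-11, 18), Mul(-1, 37)) = Add(Rational(-11, 18), -37) = Rational(-677, 18))
Add(Function('h')(Pow(Add(q, 575), -1)), Mul(-1, 370522)) = Add(Rational(-677, 18), Mul(-1, 370522)) = Add(Rational(-677, 18), -370522) = Rational(-6670073, 18)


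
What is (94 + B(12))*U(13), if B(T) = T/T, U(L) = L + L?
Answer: 2470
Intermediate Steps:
U(L) = 2*L
B(T) = 1
(94 + B(12))*U(13) = (94 + 1)*(2*13) = 95*26 = 2470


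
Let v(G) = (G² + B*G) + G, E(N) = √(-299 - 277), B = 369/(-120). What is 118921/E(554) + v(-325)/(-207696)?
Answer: -283465/553856 - 118921*I/24 ≈ -0.5118 - 4955.0*I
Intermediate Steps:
B = -123/40 (B = 369*(-1/120) = -123/40 ≈ -3.0750)
E(N) = 24*I (E(N) = √(-576) = 24*I)
v(G) = G² - 83*G/40 (v(G) = (G² - 123*G/40) + G = G² - 83*G/40)
118921/E(554) + v(-325)/(-207696) = 118921/((24*I)) + ((1/40)*(-325)*(-83 + 40*(-325)))/(-207696) = 118921*(-I/24) + ((1/40)*(-325)*(-83 - 13000))*(-1/207696) = -118921*I/24 + ((1/40)*(-325)*(-13083))*(-1/207696) = -118921*I/24 + (850395/8)*(-1/207696) = -118921*I/24 - 283465/553856 = -283465/553856 - 118921*I/24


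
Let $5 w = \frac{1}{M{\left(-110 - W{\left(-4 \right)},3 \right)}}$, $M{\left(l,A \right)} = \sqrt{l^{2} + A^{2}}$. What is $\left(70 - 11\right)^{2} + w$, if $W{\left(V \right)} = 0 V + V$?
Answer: $3481 + \frac{\sqrt{11245}}{56225} \approx 3481.0$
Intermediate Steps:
$W{\left(V \right)} = V$ ($W{\left(V \right)} = 0 + V = V$)
$M{\left(l,A \right)} = \sqrt{A^{2} + l^{2}}$
$w = \frac{\sqrt{11245}}{56225}$ ($w = \frac{1}{5 \sqrt{3^{2} + \left(-110 - -4\right)^{2}}} = \frac{1}{5 \sqrt{9 + \left(-110 + 4\right)^{2}}} = \frac{1}{5 \sqrt{9 + \left(-106\right)^{2}}} = \frac{1}{5 \sqrt{9 + 11236}} = \frac{1}{5 \sqrt{11245}} = \frac{\frac{1}{11245} \sqrt{11245}}{5} = \frac{\sqrt{11245}}{56225} \approx 0.001886$)
$\left(70 - 11\right)^{2} + w = \left(70 - 11\right)^{2} + \frac{\sqrt{11245}}{56225} = 59^{2} + \frac{\sqrt{11245}}{56225} = 3481 + \frac{\sqrt{11245}}{56225}$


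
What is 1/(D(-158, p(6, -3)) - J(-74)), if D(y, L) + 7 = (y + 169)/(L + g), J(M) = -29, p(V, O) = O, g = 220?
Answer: 217/4785 ≈ 0.045350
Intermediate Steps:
D(y, L) = -7 + (169 + y)/(220 + L) (D(y, L) = -7 + (y + 169)/(L + 220) = -7 + (169 + y)/(220 + L))
1/(D(-158, p(6, -3)) - J(-74)) = 1/((-1371 - 158 - 7*(-3))/(220 - 3) - 1*(-29)) = 1/((-1371 - 158 + 21)/217 + 29) = 1/((1/217)*(-1508) + 29) = 1/(-1508/217 + 29) = 1/(4785/217) = 217/4785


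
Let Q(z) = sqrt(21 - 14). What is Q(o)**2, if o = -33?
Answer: 7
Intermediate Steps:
Q(z) = sqrt(7)
Q(o)**2 = (sqrt(7))**2 = 7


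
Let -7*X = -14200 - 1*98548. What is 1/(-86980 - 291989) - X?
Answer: -42727996819/2652783 ≈ -16107.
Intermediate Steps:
X = 112748/7 (X = -(-14200 - 1*98548)/7 = -(-14200 - 98548)/7 = -⅐*(-112748) = 112748/7 ≈ 16107.)
1/(-86980 - 291989) - X = 1/(-86980 - 291989) - 1*112748/7 = 1/(-378969) - 112748/7 = -1/378969 - 112748/7 = -42727996819/2652783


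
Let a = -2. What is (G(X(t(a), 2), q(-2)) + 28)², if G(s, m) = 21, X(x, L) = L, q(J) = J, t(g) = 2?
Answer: 2401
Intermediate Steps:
(G(X(t(a), 2), q(-2)) + 28)² = (21 + 28)² = 49² = 2401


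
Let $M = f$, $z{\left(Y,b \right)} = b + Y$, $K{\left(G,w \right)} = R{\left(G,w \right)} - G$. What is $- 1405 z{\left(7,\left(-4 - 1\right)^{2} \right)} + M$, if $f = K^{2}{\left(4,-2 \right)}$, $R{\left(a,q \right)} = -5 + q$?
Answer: $-44839$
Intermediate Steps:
$K{\left(G,w \right)} = -5 + w - G$ ($K{\left(G,w \right)} = \left(-5 + w\right) - G = -5 + w - G$)
$f = 121$ ($f = \left(-5 - 2 - 4\right)^{2} = \left(-11\right)^{2} = 121$)
$z{\left(Y,b \right)} = Y + b$
$M = 121$
$- 1405 z{\left(7,\left(-4 - 1\right)^{2} \right)} + M = - 1405 \left(7 + \left(-4 - 1\right)^{2}\right) + 121 = - 1405 \left(7 + \left(-5\right)^{2}\right) + 121 = - 1405 \left(7 + 25\right) + 121 = \left(-1405\right) 32 + 121 = -44960 + 121 = -44839$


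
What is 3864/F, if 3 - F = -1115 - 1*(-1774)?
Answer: -483/82 ≈ -5.8902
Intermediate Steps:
F = -656 (F = 3 - (-1115 - 1*(-1774)) = 3 - (-1115 + 1774) = 3 - 1*659 = 3 - 659 = -656)
3864/F = 3864/(-656) = 3864*(-1/656) = -483/82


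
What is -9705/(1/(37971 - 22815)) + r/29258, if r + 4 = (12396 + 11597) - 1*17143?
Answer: -2151764684997/14629 ≈ -1.4709e+8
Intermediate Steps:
r = 6846 (r = -4 + ((12396 + 11597) - 1*17143) = -4 + (23993 - 17143) = -4 + 6850 = 6846)
-9705/(1/(37971 - 22815)) + r/29258 = -9705/(1/(37971 - 22815)) + 6846/29258 = -9705/(1/15156) + 6846*(1/29258) = -9705/1/15156 + 3423/14629 = -9705*15156 + 3423/14629 = -147088980 + 3423/14629 = -2151764684997/14629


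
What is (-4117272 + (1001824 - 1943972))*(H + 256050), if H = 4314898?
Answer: -23126345730160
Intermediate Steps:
(-4117272 + (1001824 - 1943972))*(H + 256050) = (-4117272 + (1001824 - 1943972))*(4314898 + 256050) = (-4117272 - 942148)*4570948 = -5059420*4570948 = -23126345730160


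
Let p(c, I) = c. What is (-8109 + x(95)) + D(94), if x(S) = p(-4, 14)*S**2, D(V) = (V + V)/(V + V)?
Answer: -44208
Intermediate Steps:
D(V) = 1 (D(V) = (2*V)/((2*V)) = (2*V)*(1/(2*V)) = 1)
x(S) = -4*S**2
(-8109 + x(95)) + D(94) = (-8109 - 4*95**2) + 1 = (-8109 - 4*9025) + 1 = (-8109 - 36100) + 1 = -44209 + 1 = -44208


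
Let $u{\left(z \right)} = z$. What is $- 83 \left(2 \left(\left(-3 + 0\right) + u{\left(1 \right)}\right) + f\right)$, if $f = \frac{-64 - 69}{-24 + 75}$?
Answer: $\frac{27971}{51} \approx 548.45$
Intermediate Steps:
$f = - \frac{133}{51} \approx -2.6078$
$- 83 \left(2 \left(\left(-3 + 0\right) + u{\left(1 \right)}\right) + f\right) = - 83 \left(2 \left(\left(-3 + 0\right) + 1\right) - \frac{133}{51}\right) = - 83 \left(2 \left(-3 + 1\right) - \frac{133}{51}\right) = - 83 \left(2 \left(-2\right) - \frac{133}{51}\right) = - 83 \left(-4 - \frac{133}{51}\right) = \left(-83\right) \left(- \frac{337}{51}\right) = \frac{27971}{51}$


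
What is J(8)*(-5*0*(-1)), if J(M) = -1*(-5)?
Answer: 0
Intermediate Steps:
J(M) = 5
J(8)*(-5*0*(-1)) = 5*(-5*0*(-1)) = 5*(0*(-1)) = 5*0 = 0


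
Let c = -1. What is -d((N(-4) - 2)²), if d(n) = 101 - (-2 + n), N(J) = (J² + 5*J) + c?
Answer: -54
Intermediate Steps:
N(J) = -1 + J² + 5*J (N(J) = (J² + 5*J) - 1 = -1 + J² + 5*J)
d(n) = 103 - n (d(n) = 101 + (2 - n) = 103 - n)
-d((N(-4) - 2)²) = -(103 - ((-1 + (-4)² + 5*(-4)) - 2)²) = -(103 - ((-1 + 16 - 20) - 2)²) = -(103 - (-5 - 2)²) = -(103 - 1*(-7)²) = -(103 - 1*49) = -(103 - 49) = -1*54 = -54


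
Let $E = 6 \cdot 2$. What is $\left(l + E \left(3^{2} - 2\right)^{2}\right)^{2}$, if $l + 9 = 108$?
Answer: $471969$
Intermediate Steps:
$l = 99$ ($l = -9 + 108 = 99$)
$E = 12$
$\left(l + E \left(3^{2} - 2\right)^{2}\right)^{2} = \left(99 + 12 \left(3^{2} - 2\right)^{2}\right)^{2} = \left(99 + 12 \left(9 - 2\right)^{2}\right)^{2} = \left(99 + 12 \cdot 7^{2}\right)^{2} = \left(99 + 12 \cdot 49\right)^{2} = \left(99 + 588\right)^{2} = 687^{2} = 471969$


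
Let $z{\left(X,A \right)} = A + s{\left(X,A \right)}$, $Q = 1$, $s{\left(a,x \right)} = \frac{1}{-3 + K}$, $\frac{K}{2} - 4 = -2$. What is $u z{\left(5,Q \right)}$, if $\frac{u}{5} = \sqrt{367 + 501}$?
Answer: $20 \sqrt{217} \approx 294.62$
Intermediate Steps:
$K = 4$ ($K = 8 + 2 \left(-2\right) = 8 - 4 = 4$)
$u = 10 \sqrt{217}$ ($u = 5 \sqrt{367 + 501} = 5 \sqrt{868} = 5 \cdot 2 \sqrt{217} = 10 \sqrt{217} \approx 147.31$)
$s{\left(a,x \right)} = 1$ ($s{\left(a,x \right)} = \frac{1}{-3 + 4} = 1^{-1} = 1$)
$z{\left(X,A \right)} = 1 + A$ ($z{\left(X,A \right)} = A + 1 = 1 + A$)
$u z{\left(5,Q \right)} = 10 \sqrt{217} \left(1 + 1\right) = 10 \sqrt{217} \cdot 2 = 20 \sqrt{217}$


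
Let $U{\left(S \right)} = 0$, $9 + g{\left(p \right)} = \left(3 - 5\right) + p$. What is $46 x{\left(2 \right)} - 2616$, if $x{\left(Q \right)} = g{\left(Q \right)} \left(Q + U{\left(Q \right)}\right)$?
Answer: $-3444$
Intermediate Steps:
$g{\left(p \right)} = -11 + p$ ($g{\left(p \right)} = -9 + \left(\left(3 - 5\right) + p\right) = -9 + \left(-2 + p\right) = -11 + p$)
$x{\left(Q \right)} = Q \left(-11 + Q\right)$ ($x{\left(Q \right)} = \left(-11 + Q\right) \left(Q + 0\right) = \left(-11 + Q\right) Q = Q \left(-11 + Q\right)$)
$46 x{\left(2 \right)} - 2616 = 46 \cdot 2 \left(-11 + 2\right) - 2616 = 46 \cdot 2 \left(-9\right) - 2616 = 46 \left(-18\right) - 2616 = -828 - 2616 = -3444$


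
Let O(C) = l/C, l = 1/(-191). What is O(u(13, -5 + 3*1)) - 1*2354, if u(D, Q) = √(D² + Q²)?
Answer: -2354 - √173/33043 ≈ -2354.0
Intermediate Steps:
l = -1/191 ≈ -0.0052356
O(C) = -1/(191*C)
O(u(13, -5 + 3*1)) - 1*2354 = -1/(191*√(13² + (-5 + 3*1)²)) - 1*2354 = -1/(191*√(169 + (-5 + 3)²)) - 2354 = -1/(191*√(169 + (-2)²)) - 2354 = -1/(191*√(169 + 4)) - 2354 = -√173/173/191 - 2354 = -√173/33043 - 2354 = -2354 - √173/33043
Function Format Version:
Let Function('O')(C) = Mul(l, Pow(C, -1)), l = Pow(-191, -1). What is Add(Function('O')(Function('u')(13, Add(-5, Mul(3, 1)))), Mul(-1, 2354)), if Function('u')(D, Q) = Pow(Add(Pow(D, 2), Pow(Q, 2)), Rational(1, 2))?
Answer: Add(-2354, Mul(Rational(-1, 33043), Pow(173, Rational(1, 2)))) ≈ -2354.0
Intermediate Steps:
l = Rational(-1, 191) ≈ -0.0052356
Function('O')(C) = Mul(Rational(-1, 191), Pow(C, -1))
Add(Function('O')(Function('u')(13, Add(-5, Mul(3, 1)))), Mul(-1, 2354)) = Add(Mul(Rational(-1, 191), Pow(Pow(Add(Pow(13, 2), Pow(Add(-5, Mul(3, 1)), 2)), Rational(1, 2)), -1)), Mul(-1, 2354)) = Add(Mul(Rational(-1, 191), Pow(Pow(Add(169, Pow(Add(-5, 3), 2)), Rational(1, 2)), -1)), -2354) = Add(Mul(Rational(-1, 191), Pow(Pow(Add(169, Pow(-2, 2)), Rational(1, 2)), -1)), -2354) = Add(Mul(Rational(-1, 191), Pow(Pow(Add(169, 4), Rational(1, 2)), -1)), -2354) = Add(Mul(Rational(-1, 191), Pow(Pow(173, Rational(1, 2)), -1)), -2354) = Add(Mul(Rational(-1, 191), Mul(Rational(1, 173), Pow(173, Rational(1, 2)))), -2354) = Add(Mul(Rational(-1, 33043), Pow(173, Rational(1, 2))), -2354) = Add(-2354, Mul(Rational(-1, 33043), Pow(173, Rational(1, 2))))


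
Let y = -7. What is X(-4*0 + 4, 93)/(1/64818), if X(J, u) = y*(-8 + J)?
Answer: 1814904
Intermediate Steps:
X(J, u) = 56 - 7*J (X(J, u) = -7*(-8 + J) = 56 - 7*J)
X(-4*0 + 4, 93)/(1/64818) = (56 - 7*(-4*0 + 4))/(1/64818) = (56 - 7*(0 + 4))/(1/64818) = (56 - 7*4)*64818 = (56 - 28)*64818 = 28*64818 = 1814904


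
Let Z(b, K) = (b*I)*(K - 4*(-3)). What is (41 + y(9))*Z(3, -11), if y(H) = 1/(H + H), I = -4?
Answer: -1478/3 ≈ -492.67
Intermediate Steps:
y(H) = 1/(2*H)
Z(b, K) = -4*b*(12 + K) (Z(b, K) = (b*(-4))*(K - 4*(-3)) = (-4*b)*(K + 12) = (-4*b)*(12 + K) = -4*b*(12 + K))
(41 + y(9))*Z(3, -11) = (41 + (1/2)/9)*(-4*3*(12 - 11)) = (41 + (1/2)*(1/9))*(-4*3*1) = (41 + 1/18)*(-12) = (739/18)*(-12) = -1478/3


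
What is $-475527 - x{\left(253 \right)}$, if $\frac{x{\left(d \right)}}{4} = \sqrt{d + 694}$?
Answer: $-475527 - 4 \sqrt{947} \approx -4.7565 \cdot 10^{5}$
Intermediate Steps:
$x{\left(d \right)} = 4 \sqrt{694 + d}$ ($x{\left(d \right)} = 4 \sqrt{d + 694} = 4 \sqrt{694 + d}$)
$-475527 - x{\left(253 \right)} = -475527 - 4 \sqrt{694 + 253} = -475527 - 4 \sqrt{947}$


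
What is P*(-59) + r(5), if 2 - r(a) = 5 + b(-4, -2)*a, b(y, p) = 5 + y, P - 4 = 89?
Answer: -5495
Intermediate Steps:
P = 93 (P = 4 + 89 = 93)
r(a) = -3 - a (r(a) = 2 - (5 + (5 - 4)*a) = 2 - (5 + 1*a) = 2 - (5 + a) = 2 + (-5 - a) = -3 - a)
P*(-59) + r(5) = 93*(-59) + (-3 - 1*5) = -5487 + (-3 - 5) = -5487 - 8 = -5495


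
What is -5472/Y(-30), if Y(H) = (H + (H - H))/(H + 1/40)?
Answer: -136686/25 ≈ -5467.4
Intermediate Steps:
Y(H) = H/(1/40 + H) (Y(H) = (H + 0)/(H + 1/40) = H/(1/40 + H))
-5472/Y(-30) = -5472/(40*(-30)/(1 + 40*(-30))) = -5472/(40*(-30)/(1 - 1200)) = -5472/(40*(-30)/(-1199)) = -5472/(40*(-30)*(-1/1199)) = -5472/1200/1199 = -5472*1199/1200 = -136686/25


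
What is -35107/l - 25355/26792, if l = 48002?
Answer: -1078838727/643034792 ≈ -1.6777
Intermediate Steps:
-35107/l - 25355/26792 = -35107/48002 - 25355/26792 = -1078838727/643034792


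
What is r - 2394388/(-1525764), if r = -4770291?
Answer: -1819583970734/381441 ≈ -4.7703e+6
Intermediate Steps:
r - 2394388/(-1525764) = -4770291 - 2394388/(-1525764) = -4770291 - 2394388*(-1)/1525764 = -4770291 - 1*(-598597/381441) = -4770291 + 598597/381441 = -1819583970734/381441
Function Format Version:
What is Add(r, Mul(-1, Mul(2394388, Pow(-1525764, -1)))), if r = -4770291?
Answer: Rational(-1819583970734, 381441) ≈ -4.7703e+6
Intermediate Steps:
Add(r, Mul(-1, Mul(2394388, Pow(-1525764, -1)))) = Add(-4770291, Mul(-1, Mul(2394388, Pow(-1525764, -1)))) = Add(-4770291, Mul(-1, Mul(2394388, Rational(-1, 1525764)))) = Add(-4770291, Mul(-1, Rational(-598597, 381441))) = Add(-4770291, Rational(598597, 381441)) = Rational(-1819583970734, 381441)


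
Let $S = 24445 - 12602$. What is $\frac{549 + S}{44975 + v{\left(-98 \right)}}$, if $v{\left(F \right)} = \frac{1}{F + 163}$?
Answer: $\frac{100685}{365422} \approx 0.27553$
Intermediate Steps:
$S = 11843$ ($S = 24445 - 12602 = 11843$)
$v{\left(F \right)} = \frac{1}{163 + F}$
$\frac{549 + S}{44975 + v{\left(-98 \right)}} = \frac{549 + 11843}{44975 + \frac{1}{163 - 98}} = \frac{12392}{44975 + \frac{1}{65}} = \frac{12392}{\frac{2923376}{65}} = 12392 \cdot \frac{65}{2923376} = \frac{100685}{365422}$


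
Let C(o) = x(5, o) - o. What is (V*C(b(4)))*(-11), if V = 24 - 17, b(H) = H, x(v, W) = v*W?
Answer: -1232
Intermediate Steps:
x(v, W) = W*v
V = 7
C(o) = 4*o (C(o) = o*5 - o = 5*o - o = 4*o)
(V*C(b(4)))*(-11) = (7*(4*4))*(-11) = (7*16)*(-11) = 112*(-11) = -1232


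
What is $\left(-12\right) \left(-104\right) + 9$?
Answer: $1257$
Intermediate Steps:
$\left(-12\right) \left(-104\right) + 9 = 1248 + 9 = 1257$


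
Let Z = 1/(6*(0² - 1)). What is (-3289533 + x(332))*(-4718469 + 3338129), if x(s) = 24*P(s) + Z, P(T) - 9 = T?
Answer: 13588132526150/3 ≈ 4.5294e+12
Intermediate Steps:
Z = -⅙ (Z = 1/(6*(0 - 1)) = 1/(6*(-1)) = 1/(-6) = -⅙ ≈ -0.16667)
P(T) = 9 + T
x(s) = 1295/6 + 24*s (x(s) = 24*(9 + s) - ⅙ = (216 + 24*s) - ⅙ = 1295/6 + 24*s)
(-3289533 + x(332))*(-4718469 + 3338129) = (-3289533 + (1295/6 + 24*332))*(-4718469 + 3338129) = (-3289533 + (1295/6 + 7968))*(-1380340) = (-3289533 + 49103/6)*(-1380340) = -19688095/6*(-1380340) = 13588132526150/3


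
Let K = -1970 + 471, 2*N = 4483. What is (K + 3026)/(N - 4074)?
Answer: -3054/3665 ≈ -0.83329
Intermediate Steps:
N = 4483/2 (N = (½)*4483 = 4483/2 ≈ 2241.5)
K = -1499
(K + 3026)/(N - 4074) = (-1499 + 3026)/(4483/2 - 4074) = 1527/(-3665/2) = 1527*(-2/3665) = -3054/3665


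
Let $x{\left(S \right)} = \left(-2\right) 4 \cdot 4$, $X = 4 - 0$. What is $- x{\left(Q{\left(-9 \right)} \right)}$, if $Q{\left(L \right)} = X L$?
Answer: $32$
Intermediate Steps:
$X = 4$ ($X = 4 + 0 = 4$)
$Q{\left(L \right)} = 4 L$
$x{\left(S \right)} = -32$ ($x{\left(S \right)} = \left(-8\right) 4 = -32$)
$- x{\left(Q{\left(-9 \right)} \right)} = \left(-1\right) \left(-32\right) = 32$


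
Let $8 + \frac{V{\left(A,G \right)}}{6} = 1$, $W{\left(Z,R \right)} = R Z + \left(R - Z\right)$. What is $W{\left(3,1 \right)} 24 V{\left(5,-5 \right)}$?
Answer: $-1008$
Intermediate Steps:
$W{\left(Z,R \right)} = R - Z + R Z$
$V{\left(A,G \right)} = -42$ ($V{\left(A,G \right)} = -48 + 6 \cdot 1 = -48 + 6 = -42$)
$W{\left(3,1 \right)} 24 V{\left(5,-5 \right)} = \left(1 - 3 + 1 \cdot 3\right) 24 \left(-42\right) = \left(1 - 3 + 3\right) 24 \left(-42\right) = 1 \cdot 24 \left(-42\right) = 24 \left(-42\right) = -1008$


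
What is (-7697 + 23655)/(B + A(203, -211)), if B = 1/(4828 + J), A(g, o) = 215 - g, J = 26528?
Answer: 500379048/376273 ≈ 1329.8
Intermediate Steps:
B = 1/31356 (B = 1/(4828 + 26528) = 1/31356 ≈ 3.1892e-5)
(-7697 + 23655)/(B + A(203, -211)) = (-7697 + 23655)/(1/31356 + (215 - 1*203)) = 15958/(1/31356 + (215 - 203)) = 15958/(1/31356 + 12) = 15958/(376273/31356) = 15958*(31356/376273) = 500379048/376273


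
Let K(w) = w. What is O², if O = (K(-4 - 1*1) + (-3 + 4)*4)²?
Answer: 1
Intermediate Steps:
O = 1 (O = ((-4 - 1*1) + (-3 + 4)*4)² = ((-4 - 1) + 1*4)² = (-5 + 4)² = (-1)² = 1)
O² = 1² = 1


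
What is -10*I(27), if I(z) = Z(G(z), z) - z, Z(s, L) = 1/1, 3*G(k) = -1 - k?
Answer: 260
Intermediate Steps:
G(k) = -1/3 - k/3 (G(k) = (-1 - k)/3 = -1/3 - k/3)
Z(s, L) = 1
I(z) = 1 - z
-10*I(27) = -10*(1 - 1*27) = -10*(1 - 27) = -10*(-26) = 260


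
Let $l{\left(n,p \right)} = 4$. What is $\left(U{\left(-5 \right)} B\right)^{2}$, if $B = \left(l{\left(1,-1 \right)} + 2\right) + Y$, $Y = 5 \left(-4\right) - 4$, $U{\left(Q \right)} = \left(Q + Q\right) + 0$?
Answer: $32400$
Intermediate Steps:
$U{\left(Q \right)} = 2 Q$ ($U{\left(Q \right)} = 2 Q + 0 = 2 Q$)
$Y = -24$ ($Y = -20 - 4 = -24$)
$B = -18$ ($B = \left(4 + 2\right) - 24 = 6 - 24 = -18$)
$\left(U{\left(-5 \right)} B\right)^{2} = \left(2 \left(-5\right) \left(-18\right)\right)^{2} = \left(\left(-10\right) \left(-18\right)\right)^{2} = 180^{2} = 32400$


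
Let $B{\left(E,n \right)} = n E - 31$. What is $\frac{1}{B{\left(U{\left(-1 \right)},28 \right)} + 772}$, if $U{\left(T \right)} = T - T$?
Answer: $\frac{1}{741} \approx 0.0013495$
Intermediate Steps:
$U{\left(T \right)} = 0$
$B{\left(E,n \right)} = -31 + E n$ ($B{\left(E,n \right)} = E n - 31 = -31 + E n$)
$\frac{1}{B{\left(U{\left(-1 \right)},28 \right)} + 772} = \frac{1}{\left(-31 + 0 \cdot 28\right) + 772} = \frac{1}{\left(-31 + 0\right) + 772} = \frac{1}{-31 + 772} = \frac{1}{741}$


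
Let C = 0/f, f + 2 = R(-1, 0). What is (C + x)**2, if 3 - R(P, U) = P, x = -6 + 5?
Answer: 1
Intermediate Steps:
x = -1
R(P, U) = 3 - P
f = 2 (f = -2 + (3 - 1*(-1)) = -2 + (3 + 1) = -2 + 4 = 2)
C = 0 (C = 0/2 = 0*(1/2) = 0)
(C + x)**2 = (0 - 1)**2 = (-1)**2 = 1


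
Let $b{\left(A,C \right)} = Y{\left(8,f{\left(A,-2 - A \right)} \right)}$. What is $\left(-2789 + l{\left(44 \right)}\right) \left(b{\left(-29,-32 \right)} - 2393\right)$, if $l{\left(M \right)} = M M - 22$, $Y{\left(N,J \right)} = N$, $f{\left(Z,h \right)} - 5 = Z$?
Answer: $2086875$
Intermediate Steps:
$f{\left(Z,h \right)} = 5 + Z$
$b{\left(A,C \right)} = 8$
$l{\left(M \right)} = -22 + M^{2}$ ($l{\left(M \right)} = M^{2} - 22 = -22 + M^{2}$)
$\left(-2789 + l{\left(44 \right)}\right) \left(b{\left(-29,-32 \right)} - 2393\right) = \left(-2789 - \left(22 - 44^{2}\right)\right) \left(8 - 2393\right) = \left(-2789 + \left(-22 + 1936\right)\right) \left(-2385\right) = \left(-2789 + 1914\right) \left(-2385\right) = \left(-875\right) \left(-2385\right) = 2086875$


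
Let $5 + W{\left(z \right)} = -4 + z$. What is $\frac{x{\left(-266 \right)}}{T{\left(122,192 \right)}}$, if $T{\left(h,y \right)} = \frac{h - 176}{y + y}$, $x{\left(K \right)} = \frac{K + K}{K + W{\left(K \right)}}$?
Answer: $- \frac{34048}{4869} \approx -6.9928$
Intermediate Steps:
$W{\left(z \right)} = -9 + z$ ($W{\left(z \right)} = -5 + \left(-4 + z\right) = -9 + z$)
$x{\left(K \right)} = \frac{2 K}{-9 + 2 K}$ ($x{\left(K \right)} = \frac{K + K}{K + \left(-9 + K\right)} = \frac{2 K}{-9 + 2 K}$)
$T{\left(h,y \right)} = \frac{-176 + h}{2 y}$
$\frac{x{\left(-266 \right)}}{T{\left(122,192 \right)}} = \frac{2 \left(-266\right) \frac{1}{-9 + 2 \left(-266\right)}}{\frac{1}{2} \cdot \frac{1}{192} \left(-176 + 122\right)} = \frac{2 \left(-266\right) \frac{1}{-9 - 532}}{\frac{1}{2} \cdot \frac{1}{192} \left(-54\right)} = \frac{2 \left(-266\right) \frac{1}{-541}}{- \frac{9}{64}} = 2 \left(-266\right) \left(- \frac{1}{541}\right) \left(- \frac{64}{9}\right) = \frac{532}{541} \left(- \frac{64}{9}\right) = - \frac{34048}{4869}$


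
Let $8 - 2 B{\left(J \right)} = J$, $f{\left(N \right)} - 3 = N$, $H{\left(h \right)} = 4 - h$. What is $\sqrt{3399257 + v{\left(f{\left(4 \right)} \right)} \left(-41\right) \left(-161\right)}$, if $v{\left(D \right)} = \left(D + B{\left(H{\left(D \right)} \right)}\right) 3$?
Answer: $\frac{\sqrt{14587178}}{2} \approx 1909.7$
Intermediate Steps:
$f{\left(N \right)} = 3 + N$
$B{\left(J \right)} = 4 - \frac{J}{2}$
$v{\left(D \right)} = 6 + \frac{9 D}{2}$ ($v{\left(D \right)} = \left(D - \left(-4 + \frac{4 - D}{2}\right)\right) 3 = \left(D + \left(4 + \left(-2 + \frac{D}{2}\right)\right)\right) 3 = \left(D + \left(2 + \frac{D}{2}\right)\right) 3 = \left(2 + \frac{3 D}{2}\right) 3 = 6 + \frac{9 D}{2}$)
$\sqrt{3399257 + v{\left(f{\left(4 \right)} \right)} \left(-41\right) \left(-161\right)} = \sqrt{3399257 + \left(6 + \frac{9 \left(3 + 4\right)}{2}\right) \left(-41\right) \left(-161\right)} = \sqrt{3399257 + \left(6 + \frac{9}{2} \cdot 7\right) \left(-41\right) \left(-161\right)} = \sqrt{3399257 + \left(6 + \frac{63}{2}\right) \left(-41\right) \left(-161\right)} = \sqrt{3399257 + \frac{75}{2} \left(-41\right) \left(-161\right)} = \sqrt{3399257 - - \frac{495075}{2}} = \sqrt{3399257 + \frac{495075}{2}} = \sqrt{\frac{7293589}{2}} = \frac{\sqrt{14587178}}{2}$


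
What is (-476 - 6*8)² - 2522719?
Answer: -2248143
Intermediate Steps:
(-476 - 6*8)² - 2522719 = (-476 - 48)² - 2522719 = (-524)² - 2522719 = 274576 - 2522719 = -2248143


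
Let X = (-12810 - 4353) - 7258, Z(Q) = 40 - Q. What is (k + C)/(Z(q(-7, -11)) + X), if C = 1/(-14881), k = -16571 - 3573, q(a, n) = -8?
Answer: 299762865/362694613 ≈ 0.82649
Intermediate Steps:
k = -20144
C = -1/14881 ≈ -6.7200e-5
X = -24421 (X = -17163 - 7258 = -24421)
(k + C)/(Z(q(-7, -11)) + X) = (-20144 - 1/14881)/((40 - 1*(-8)) - 24421) = -299762865/(14881*((40 + 8) - 24421)) = -299762865/(14881*(48 - 24421)) = -299762865/14881/(-24373) = -299762865/14881*(-1/24373) = 299762865/362694613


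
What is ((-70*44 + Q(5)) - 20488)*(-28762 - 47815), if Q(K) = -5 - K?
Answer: 1805532506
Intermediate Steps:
((-70*44 + Q(5)) - 20488)*(-28762 - 47815) = ((-70*44 + (-5 - 1*5)) - 20488)*(-28762 - 47815) = ((-3080 + (-5 - 5)) - 20488)*(-76577) = ((-3080 - 10) - 20488)*(-76577) = (-3090 - 20488)*(-76577) = -23578*(-76577) = 1805532506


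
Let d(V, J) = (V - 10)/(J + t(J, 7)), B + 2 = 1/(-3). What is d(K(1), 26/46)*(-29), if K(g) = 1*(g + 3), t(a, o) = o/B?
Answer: -2001/28 ≈ -71.464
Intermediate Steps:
B = -7/3 (B = -2 + 1/(-3) = -2 - ⅓ = -7/3 ≈ -2.3333)
t(a, o) = -3*o/7 (t(a, o) = o/(-7/3) = o*(-3/7) = -3*o/7)
K(g) = 3 + g (K(g) = 1*(3 + g) = 3 + g)
d(V, J) = (-10 + V)/(-3 + J) (d(V, J) = (V - 10)/(J - 3/7*7) = (-10 + V)/(J - 3) = (-10 + V)/(-3 + J))
d(K(1), 26/46)*(-29) = ((-10 + (3 + 1))/(-3 + 26/46))*(-29) = ((-10 + 4)/(-3 + 26*(1/46)))*(-29) = (-6/(-3 + 13/23))*(-29) = (-6/(-56/23))*(-29) = -23/56*(-6)*(-29) = (69/28)*(-29) = -2001/28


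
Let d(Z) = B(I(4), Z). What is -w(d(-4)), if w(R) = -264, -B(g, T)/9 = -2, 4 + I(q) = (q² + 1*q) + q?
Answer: 264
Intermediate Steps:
I(q) = -4 + q² + 2*q (I(q) = -4 + ((q² + 1*q) + q) = -4 + ((q² + q) + q) = -4 + ((q + q²) + q) = -4 + (q² + 2*q) = -4 + q² + 2*q)
B(g, T) = 18 (B(g, T) = -9*(-2) = 18)
d(Z) = 18
-w(d(-4)) = -1*(-264) = 264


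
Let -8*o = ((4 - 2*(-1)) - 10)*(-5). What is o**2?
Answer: 25/4 ≈ 6.2500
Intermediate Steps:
o = -5/2 (o = -((4 - 2*(-1)) - 10)*(-5)/8 = -((4 + 2) - 10)*(-5)/8 = -(6 - 10)*(-5)/8 = -(-1)*(-5)/2 = -1/8*20 = -5/2 ≈ -2.5000)
o**2 = (-5/2)**2 = 25/4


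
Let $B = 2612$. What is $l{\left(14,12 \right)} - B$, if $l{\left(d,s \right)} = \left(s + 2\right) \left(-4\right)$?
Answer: $-2668$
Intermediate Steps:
$l{\left(d,s \right)} = -8 - 4 s$ ($l{\left(d,s \right)} = \left(2 + s\right) \left(-4\right) = -8 - 4 s$)
$l{\left(14,12 \right)} - B = \left(-8 - 48\right) - 2612 = -56 - 2612 = -2668$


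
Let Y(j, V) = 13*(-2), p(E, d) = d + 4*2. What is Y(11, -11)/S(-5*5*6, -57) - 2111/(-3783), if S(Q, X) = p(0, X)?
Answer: 201797/185367 ≈ 1.0886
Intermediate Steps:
p(E, d) = 8 + d (p(E, d) = d + 8 = 8 + d)
Y(j, V) = -26
S(Q, X) = 8 + X
Y(11, -11)/S(-5*5*6, -57) - 2111/(-3783) = -26/(8 - 57) - 2111/(-3783) = -26/(-49) - 2111*(-1/3783) = -26*(-1/49) + 2111/3783 = 26/49 + 2111/3783 = 201797/185367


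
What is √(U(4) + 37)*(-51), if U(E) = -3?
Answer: -51*√34 ≈ -297.38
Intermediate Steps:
√(U(4) + 37)*(-51) = √(-3 + 37)*(-51) = √34*(-51) = -51*√34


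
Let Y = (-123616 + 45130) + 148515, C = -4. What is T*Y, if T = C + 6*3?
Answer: 980406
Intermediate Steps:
Y = 70029 (Y = -78486 + 148515 = 70029)
T = 14 (T = -4 + 6*3 = -4 + 18 = 14)
T*Y = 14*70029 = 980406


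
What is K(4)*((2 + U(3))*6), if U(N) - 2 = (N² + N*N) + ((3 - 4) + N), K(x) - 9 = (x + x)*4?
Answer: 5904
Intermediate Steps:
K(x) = 9 + 8*x (K(x) = 9 + (x + x)*4 = 9 + (2*x)*4 = 9 + 8*x)
U(N) = 1 + N + 2*N² (U(N) = 2 + ((N² + N*N) + ((3 - 4) + N)) = 2 + ((N² + N²) + (-1 + N)) = 2 + (2*N² + (-1 + N)) = 2 + (-1 + N + 2*N²) = 1 + N + 2*N²)
K(4)*((2 + U(3))*6) = (9 + 8*4)*((2 + (1 + 3 + 2*3²))*6) = (9 + 32)*((2 + (1 + 3 + 2*9))*6) = 41*((2 + (1 + 3 + 18))*6) = 41*((2 + 22)*6) = 41*(24*6) = 41*144 = 5904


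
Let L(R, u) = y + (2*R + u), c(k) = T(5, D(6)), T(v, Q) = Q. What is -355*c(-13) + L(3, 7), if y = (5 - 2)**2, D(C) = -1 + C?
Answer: -1753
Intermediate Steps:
y = 9 (y = 3**2 = 9)
c(k) = 5 (c(k) = -1 + 6 = 5)
L(R, u) = 9 + u + 2*R (L(R, u) = 9 + (2*R + u) = 9 + (u + 2*R) = 9 + u + 2*R)
-355*c(-13) + L(3, 7) = -355*5 + (9 + 7 + 2*3) = -1775 + (9 + 7 + 6) = -1775 + 22 = -1753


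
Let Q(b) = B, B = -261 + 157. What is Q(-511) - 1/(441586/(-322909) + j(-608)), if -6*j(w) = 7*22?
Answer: -2722661377/26188751 ≈ -103.96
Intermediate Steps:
j(w) = -77/3 (j(w) = -7*22/6 = -1/6*154 = -77/3)
B = -104
Q(b) = -104
Q(-511) - 1/(441586/(-322909) + j(-608)) = -104 - 1/(441586/(-322909) - 77/3) = -104 - 1/(441586*(-1/322909) - 77/3) = -104 - 1/(-441586/322909 - 77/3) = -104 - 1/(-26188751/968727) = -104 - 1*(-968727/26188751) = -104 + 968727/26188751 = -2722661377/26188751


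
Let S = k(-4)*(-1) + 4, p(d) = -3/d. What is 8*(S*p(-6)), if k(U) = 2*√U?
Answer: 16 - 16*I ≈ 16.0 - 16.0*I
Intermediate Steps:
S = 4 - 4*I (S = (2*√(-4))*(-1) + 4 = (2*(2*I))*(-1) + 4 = (4*I)*(-1) + 4 = -4*I + 4 = 4 - 4*I ≈ 4.0 - 4.0*I)
8*(S*p(-6)) = 8*((4 - 4*I)*(-3/(-6))) = 8*((4 - 4*I)*(-3*(-⅙))) = 8*((4 - 4*I)*(½)) = 8*(2 - 2*I) = 16 - 16*I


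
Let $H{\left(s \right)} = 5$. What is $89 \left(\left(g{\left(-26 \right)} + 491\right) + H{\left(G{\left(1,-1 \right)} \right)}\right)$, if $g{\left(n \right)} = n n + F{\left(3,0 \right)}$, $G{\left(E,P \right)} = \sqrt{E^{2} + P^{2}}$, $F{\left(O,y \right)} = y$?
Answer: $104308$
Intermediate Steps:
$g{\left(n \right)} = n^{2}$ ($g{\left(n \right)} = n n + 0 = n^{2} + 0 = n^{2}$)
$89 \left(\left(g{\left(-26 \right)} + 491\right) + H{\left(G{\left(1,-1 \right)} \right)}\right) = 89 \left(\left(\left(-26\right)^{2} + 491\right) + 5\right) = 89 \left(\left(676 + 491\right) + 5\right) = 89 \left(1167 + 5\right) = 89 \cdot 1172 = 104308$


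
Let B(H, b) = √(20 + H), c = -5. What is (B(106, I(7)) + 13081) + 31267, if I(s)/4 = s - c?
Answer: 44348 + 3*√14 ≈ 44359.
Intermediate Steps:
I(s) = 20 + 4*s (I(s) = 4*(s - 1*(-5)) = 4*(s + 5) = 4*(5 + s) = 20 + 4*s)
(B(106, I(7)) + 13081) + 31267 = (√(20 + 106) + 13081) + 31267 = (√126 + 13081) + 31267 = (3*√14 + 13081) + 31267 = (13081 + 3*√14) + 31267 = 44348 + 3*√14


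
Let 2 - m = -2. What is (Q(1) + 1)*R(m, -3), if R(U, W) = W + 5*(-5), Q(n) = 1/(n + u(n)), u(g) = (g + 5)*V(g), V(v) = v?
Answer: -32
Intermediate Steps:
m = 4 (m = 2 - 1*(-2) = 2 + 2 = 4)
u(g) = g*(5 + g) (u(g) = (g + 5)*g = (5 + g)*g = g*(5 + g))
Q(n) = 1/(n + n*(5 + n))
R(U, W) = -25 + W (R(U, W) = W - 25 = -25 + W)
(Q(1) + 1)*R(m, -3) = (1/(1*(6 + 1)) + 1)*(-25 - 3) = (1/7 + 1)*(-28) = (1*(⅐) + 1)*(-28) = (⅐ + 1)*(-28) = (8/7)*(-28) = -32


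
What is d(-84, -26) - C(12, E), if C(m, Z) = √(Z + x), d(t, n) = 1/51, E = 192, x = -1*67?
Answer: 1/51 - 5*√5 ≈ -11.161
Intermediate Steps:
x = -67
d(t, n) = 1/51
C(m, Z) = √(-67 + Z) (C(m, Z) = √(Z - 67) = √(-67 + Z))
d(-84, -26) - C(12, E) = 1/51 - √(-67 + 192) = 1/51 - √125 = 1/51 - 5*√5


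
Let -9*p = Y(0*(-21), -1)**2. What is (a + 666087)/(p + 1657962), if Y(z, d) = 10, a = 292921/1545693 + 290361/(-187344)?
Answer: 64294207087338585/160034433185876768 ≈ 0.40175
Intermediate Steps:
a = -14590073087/10725048496 (a = 292921*(1/1545693) + 290361*(-1/187344) = 292921/1545693 - 96787/62448 = -14590073087/10725048496 ≈ -1.3604)
p = -100/9 (p = -1/9*10**2 = -1/9*100 = -100/9 ≈ -11.111)
(a + 666087)/(p + 1657962) = (-14590073087/10725048496 + 666087)/(-100/9 + 1657962) = 7143800787482065/(10725048496*(14921558/9)) = (7143800787482065/10725048496)*(9/14921558) = 64294207087338585/160034433185876768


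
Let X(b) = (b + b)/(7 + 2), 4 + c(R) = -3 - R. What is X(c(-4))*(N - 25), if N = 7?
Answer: 12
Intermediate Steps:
c(R) = -7 - R (c(R) = -4 + (-3 - R) = -7 - R)
X(b) = 2*b/9 (X(b) = (2*b)/9 = (2*b)*(⅑) = 2*b/9)
X(c(-4))*(N - 25) = (2*(-7 - 1*(-4))/9)*(7 - 25) = (2*(-7 + 4)/9)*(-18) = ((2/9)*(-3))*(-18) = -⅔*(-18) = 12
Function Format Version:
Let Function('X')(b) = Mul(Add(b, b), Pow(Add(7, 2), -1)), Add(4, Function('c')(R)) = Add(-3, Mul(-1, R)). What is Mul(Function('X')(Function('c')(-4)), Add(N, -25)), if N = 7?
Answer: 12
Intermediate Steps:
Function('c')(R) = Add(-7, Mul(-1, R)) (Function('c')(R) = Add(-4, Add(-3, Mul(-1, R))) = Add(-7, Mul(-1, R)))
Function('X')(b) = Mul(Rational(2, 9), b) (Function('X')(b) = Mul(Mul(2, b), Pow(9, -1)) = Mul(Mul(2, b), Rational(1, 9)) = Mul(Rational(2, 9), b))
Mul(Function('X')(Function('c')(-4)), Add(N, -25)) = Mul(Mul(Rational(2, 9), Add(-7, Mul(-1, -4))), Add(7, -25)) = Mul(Mul(Rational(2, 9), Add(-7, 4)), -18) = Mul(Mul(Rational(2, 9), -3), -18) = Mul(Rational(-2, 3), -18) = 12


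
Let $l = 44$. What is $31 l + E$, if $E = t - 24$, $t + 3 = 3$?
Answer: $1340$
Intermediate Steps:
$t = 0$ ($t = -3 + 3 = 0$)
$E = -24$ ($E = 0 - 24 = -24$)
$31 l + E = 31 \cdot 44 - 24 = 1364 - 24 = 1340$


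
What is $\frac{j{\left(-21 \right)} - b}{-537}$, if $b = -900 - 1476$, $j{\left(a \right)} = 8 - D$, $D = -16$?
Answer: $- \frac{800}{179} \approx -4.4693$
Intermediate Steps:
$j{\left(a \right)} = 24$ ($j{\left(a \right)} = 8 - -16 = 8 + 16 = 24$)
$b = -2376$
$\frac{j{\left(-21 \right)} - b}{-537} = \frac{24 - -2376}{-537} = \left(24 + 2376\right) \left(- \frac{1}{537}\right) = 2400 \left(- \frac{1}{537}\right) = - \frac{800}{179}$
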